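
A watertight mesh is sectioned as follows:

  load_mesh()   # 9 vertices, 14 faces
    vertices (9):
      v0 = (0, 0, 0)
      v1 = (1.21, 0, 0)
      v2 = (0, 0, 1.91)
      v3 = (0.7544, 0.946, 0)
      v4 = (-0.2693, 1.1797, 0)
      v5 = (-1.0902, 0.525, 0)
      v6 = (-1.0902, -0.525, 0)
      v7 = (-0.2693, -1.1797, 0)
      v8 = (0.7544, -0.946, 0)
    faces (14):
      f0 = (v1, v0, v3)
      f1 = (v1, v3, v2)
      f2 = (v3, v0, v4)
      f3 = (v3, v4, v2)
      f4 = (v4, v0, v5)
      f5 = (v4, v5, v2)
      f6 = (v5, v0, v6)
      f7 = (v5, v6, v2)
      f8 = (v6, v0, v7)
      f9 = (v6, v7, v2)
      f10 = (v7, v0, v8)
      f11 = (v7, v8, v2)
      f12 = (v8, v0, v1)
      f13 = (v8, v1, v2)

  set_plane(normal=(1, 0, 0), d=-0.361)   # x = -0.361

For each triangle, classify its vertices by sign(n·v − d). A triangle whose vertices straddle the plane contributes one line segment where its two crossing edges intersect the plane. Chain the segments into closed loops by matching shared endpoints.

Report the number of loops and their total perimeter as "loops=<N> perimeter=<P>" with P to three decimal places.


loops=1 perimeter=5.724

Straddling triangles (6 of 14):
  (v4,v0,v5) [++-] → (-0.361, 0.173844, 0)–(-0.361, 1.10657, 0)  len=0.9327
  (v4,v5,v2) [+-+] → (-0.361, 1.10657, 0)–(-0.361, 0.173844, 1.27754)  len=1.5818
  (v5,v0,v6) [-+-] → (-0.361, 0.173844, 0)–(-0.361, -0.173844, 0)  len=0.3477
  (v5,v6,v2) [--+] → (-0.361, -0.173844, 1.27754)–(-0.361, 0.173844, 1.27754)  len=0.3477
  (v6,v0,v7) [-++] → (-0.361, -0.173844, 0)–(-0.361, -1.10657, 0)  len=0.9327
  (v6,v7,v2) [-++] → (-0.361, -1.10657, 0)–(-0.361, -0.173844, 1.27754)  len=1.5818

Chained into 1 loop(s):
  loop 1: 6 segments, perimeter = 5.7244
Total perimeter = 5.724


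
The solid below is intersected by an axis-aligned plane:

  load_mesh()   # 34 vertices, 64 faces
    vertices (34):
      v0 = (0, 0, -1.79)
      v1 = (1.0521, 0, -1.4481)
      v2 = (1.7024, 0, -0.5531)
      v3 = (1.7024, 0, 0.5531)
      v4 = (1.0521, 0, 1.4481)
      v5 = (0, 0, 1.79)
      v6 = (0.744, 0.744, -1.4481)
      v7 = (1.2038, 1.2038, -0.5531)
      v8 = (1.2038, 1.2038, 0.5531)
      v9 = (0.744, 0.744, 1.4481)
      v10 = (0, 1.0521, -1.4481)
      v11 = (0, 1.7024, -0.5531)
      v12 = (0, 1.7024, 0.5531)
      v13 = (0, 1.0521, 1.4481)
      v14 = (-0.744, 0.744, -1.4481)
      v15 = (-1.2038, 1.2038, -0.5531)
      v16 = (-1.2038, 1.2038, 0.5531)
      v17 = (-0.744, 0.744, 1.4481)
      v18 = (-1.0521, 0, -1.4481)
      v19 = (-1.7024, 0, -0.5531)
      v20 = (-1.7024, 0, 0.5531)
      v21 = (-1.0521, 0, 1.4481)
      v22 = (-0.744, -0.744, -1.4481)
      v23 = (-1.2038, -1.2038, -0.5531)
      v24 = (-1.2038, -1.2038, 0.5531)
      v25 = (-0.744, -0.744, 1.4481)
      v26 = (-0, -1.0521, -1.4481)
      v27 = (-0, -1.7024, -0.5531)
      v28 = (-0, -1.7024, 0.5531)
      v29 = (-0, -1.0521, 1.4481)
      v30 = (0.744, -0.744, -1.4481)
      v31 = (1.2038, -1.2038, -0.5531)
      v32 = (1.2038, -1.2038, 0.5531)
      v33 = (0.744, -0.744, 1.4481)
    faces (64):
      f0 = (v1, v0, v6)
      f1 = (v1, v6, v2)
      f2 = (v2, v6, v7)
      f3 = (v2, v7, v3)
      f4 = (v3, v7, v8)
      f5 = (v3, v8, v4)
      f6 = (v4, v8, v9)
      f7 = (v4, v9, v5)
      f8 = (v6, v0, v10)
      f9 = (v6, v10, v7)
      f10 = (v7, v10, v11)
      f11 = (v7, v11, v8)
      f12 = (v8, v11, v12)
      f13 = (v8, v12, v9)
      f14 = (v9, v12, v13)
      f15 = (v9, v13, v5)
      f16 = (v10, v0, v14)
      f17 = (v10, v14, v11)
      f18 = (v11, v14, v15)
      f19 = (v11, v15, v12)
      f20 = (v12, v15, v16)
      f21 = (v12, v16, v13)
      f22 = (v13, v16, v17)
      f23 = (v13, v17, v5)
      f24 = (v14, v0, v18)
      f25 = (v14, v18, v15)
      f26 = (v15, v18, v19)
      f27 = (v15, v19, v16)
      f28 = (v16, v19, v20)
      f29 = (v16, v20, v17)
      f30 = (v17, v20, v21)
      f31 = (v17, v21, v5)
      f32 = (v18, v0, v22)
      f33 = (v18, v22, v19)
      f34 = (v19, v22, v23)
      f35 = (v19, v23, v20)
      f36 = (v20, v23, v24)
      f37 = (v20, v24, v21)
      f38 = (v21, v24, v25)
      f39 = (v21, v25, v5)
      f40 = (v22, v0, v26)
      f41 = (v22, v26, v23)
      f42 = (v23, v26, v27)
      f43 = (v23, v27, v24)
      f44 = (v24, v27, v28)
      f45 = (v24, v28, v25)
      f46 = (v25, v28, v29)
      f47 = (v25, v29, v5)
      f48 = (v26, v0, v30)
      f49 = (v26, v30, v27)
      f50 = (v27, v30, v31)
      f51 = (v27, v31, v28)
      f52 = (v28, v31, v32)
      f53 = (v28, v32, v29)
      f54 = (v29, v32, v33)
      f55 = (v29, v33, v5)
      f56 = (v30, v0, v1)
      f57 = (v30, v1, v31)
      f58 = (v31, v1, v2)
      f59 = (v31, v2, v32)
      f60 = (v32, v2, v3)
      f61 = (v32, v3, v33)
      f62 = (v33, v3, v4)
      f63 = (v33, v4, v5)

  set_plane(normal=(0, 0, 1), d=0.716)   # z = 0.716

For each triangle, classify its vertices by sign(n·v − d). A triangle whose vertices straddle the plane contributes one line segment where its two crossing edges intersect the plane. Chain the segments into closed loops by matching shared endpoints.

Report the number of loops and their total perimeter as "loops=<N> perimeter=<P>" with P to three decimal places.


loops=1 perimeter=9.699

Straddling triangles (16 of 64):
  (v3,v8,v4) [--+] → (1.17619, 0.984695, 0.716)–(1.58404, 0, 0.716)  len=1.0658
  (v4,v8,v9) [+-+] → (1.17619, 0.984695, 0.716)–(1.12011, 1.12011, 0.716)  len=0.1466
  (v8,v12,v9) [--+] → (0.135416, 1.52796, 0.716)–(1.12011, 1.12011, 0.716)  len=1.0658
  (v9,v12,v13) [+-+] → (0.135416, 1.52796, 0.716)–(0, 1.58404, 0.716)  len=0.1466
  (v12,v16,v13) [--+] → (-0.984695, 1.17619, 0.716)–(0, 1.58404, 0.716)  len=1.0658
  (v13,v16,v17) [+-+] → (-0.984695, 1.17619, 0.716)–(-1.12011, 1.12011, 0.716)  len=0.1466
  (v16,v20,v17) [--+] → (-1.52796, 0.135416, 0.716)–(-1.12011, 1.12011, 0.716)  len=1.0658
  (v17,v20,v21) [+-+] → (-1.52796, 0.135416, 0.716)–(-1.58404, 0, 0.716)  len=0.1466
  (v20,v24,v21) [--+] → (-1.17619, -0.984695, 0.716)–(-1.58404, 0, 0.716)  len=1.0658
  (v21,v24,v25) [+-+] → (-1.17619, -0.984695, 0.716)–(-1.12011, -1.12011, 0.716)  len=0.1466
  (v24,v28,v25) [--+] → (-0.135416, -1.52796, 0.716)–(-1.12011, -1.12011, 0.716)  len=1.0658
  (v25,v28,v29) [+-+] → (-0.135416, -1.52796, 0.716)–(0, -1.58404, 0.716)  len=0.1466
  (v28,v32,v29) [--+] → (0.984695, -1.17619, 0.716)–(0, -1.58404, 0.716)  len=1.0658
  (v29,v32,v33) [+-+] → (0.984695, -1.17619, 0.716)–(1.12011, -1.12011, 0.716)  len=0.1466
  (v32,v3,v33) [--+] → (1.52796, -0.135416, 0.716)–(1.12011, -1.12011, 0.716)  len=1.0658
  (v33,v3,v4) [+-+] → (1.52796, -0.135416, 0.716)–(1.58404, 0, 0.716)  len=0.1466

Chained into 1 loop(s):
  loop 1: 16 segments, perimeter = 9.6991
Total perimeter = 9.699


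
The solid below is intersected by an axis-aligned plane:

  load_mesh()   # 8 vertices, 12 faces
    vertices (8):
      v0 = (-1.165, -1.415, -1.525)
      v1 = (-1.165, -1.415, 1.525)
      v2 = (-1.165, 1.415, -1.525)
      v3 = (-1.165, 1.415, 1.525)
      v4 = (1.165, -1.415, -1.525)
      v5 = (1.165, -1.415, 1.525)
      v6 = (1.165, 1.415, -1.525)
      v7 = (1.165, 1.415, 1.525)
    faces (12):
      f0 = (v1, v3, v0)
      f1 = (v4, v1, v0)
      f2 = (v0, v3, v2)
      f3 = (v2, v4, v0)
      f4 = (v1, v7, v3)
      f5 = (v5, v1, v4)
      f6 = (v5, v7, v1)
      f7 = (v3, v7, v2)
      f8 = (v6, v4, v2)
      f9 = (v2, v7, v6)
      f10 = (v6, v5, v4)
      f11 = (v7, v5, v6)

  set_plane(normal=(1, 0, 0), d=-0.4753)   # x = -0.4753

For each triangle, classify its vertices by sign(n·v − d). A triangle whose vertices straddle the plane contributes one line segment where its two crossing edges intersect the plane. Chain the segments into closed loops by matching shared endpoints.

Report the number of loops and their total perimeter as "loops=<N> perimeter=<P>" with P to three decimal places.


Straddling triangles (8 of 12):
  (v4,v1,v0) [+--] → (-0.4753, -1.415, 0.622174)–(-0.4753, -1.415, -1.525)  len=2.1472
  (v2,v4,v0) [-+-] → (-0.4753, 0.577296, -1.525)–(-0.4753, -1.415, -1.525)  len=1.9923
  (v1,v7,v3) [-+-] → (-0.4753, -0.577296, 1.525)–(-0.4753, 1.415, 1.525)  len=1.9923
  (v5,v1,v4) [+-+] → (-0.4753, -1.415, 1.525)–(-0.4753, -1.415, 0.622174)  len=0.9028
  (v5,v7,v1) [++-] → (-0.4753, -0.577296, 1.525)–(-0.4753, -1.415, 1.525)  len=0.8377
  (v3,v7,v2) [-+-] → (-0.4753, 1.415, 1.525)–(-0.4753, 1.415, -0.622174)  len=2.1472
  (v6,v4,v2) [++-] → (-0.4753, 0.577296, -1.525)–(-0.4753, 1.415, -1.525)  len=0.8377
  (v2,v7,v6) [-++] → (-0.4753, 1.415, -0.622174)–(-0.4753, 1.415, -1.525)  len=0.9028

Chained into 1 loop(s):
  loop 1: 8 segments, perimeter = 11.7600
Total perimeter = 11.760

loops=1 perimeter=11.760


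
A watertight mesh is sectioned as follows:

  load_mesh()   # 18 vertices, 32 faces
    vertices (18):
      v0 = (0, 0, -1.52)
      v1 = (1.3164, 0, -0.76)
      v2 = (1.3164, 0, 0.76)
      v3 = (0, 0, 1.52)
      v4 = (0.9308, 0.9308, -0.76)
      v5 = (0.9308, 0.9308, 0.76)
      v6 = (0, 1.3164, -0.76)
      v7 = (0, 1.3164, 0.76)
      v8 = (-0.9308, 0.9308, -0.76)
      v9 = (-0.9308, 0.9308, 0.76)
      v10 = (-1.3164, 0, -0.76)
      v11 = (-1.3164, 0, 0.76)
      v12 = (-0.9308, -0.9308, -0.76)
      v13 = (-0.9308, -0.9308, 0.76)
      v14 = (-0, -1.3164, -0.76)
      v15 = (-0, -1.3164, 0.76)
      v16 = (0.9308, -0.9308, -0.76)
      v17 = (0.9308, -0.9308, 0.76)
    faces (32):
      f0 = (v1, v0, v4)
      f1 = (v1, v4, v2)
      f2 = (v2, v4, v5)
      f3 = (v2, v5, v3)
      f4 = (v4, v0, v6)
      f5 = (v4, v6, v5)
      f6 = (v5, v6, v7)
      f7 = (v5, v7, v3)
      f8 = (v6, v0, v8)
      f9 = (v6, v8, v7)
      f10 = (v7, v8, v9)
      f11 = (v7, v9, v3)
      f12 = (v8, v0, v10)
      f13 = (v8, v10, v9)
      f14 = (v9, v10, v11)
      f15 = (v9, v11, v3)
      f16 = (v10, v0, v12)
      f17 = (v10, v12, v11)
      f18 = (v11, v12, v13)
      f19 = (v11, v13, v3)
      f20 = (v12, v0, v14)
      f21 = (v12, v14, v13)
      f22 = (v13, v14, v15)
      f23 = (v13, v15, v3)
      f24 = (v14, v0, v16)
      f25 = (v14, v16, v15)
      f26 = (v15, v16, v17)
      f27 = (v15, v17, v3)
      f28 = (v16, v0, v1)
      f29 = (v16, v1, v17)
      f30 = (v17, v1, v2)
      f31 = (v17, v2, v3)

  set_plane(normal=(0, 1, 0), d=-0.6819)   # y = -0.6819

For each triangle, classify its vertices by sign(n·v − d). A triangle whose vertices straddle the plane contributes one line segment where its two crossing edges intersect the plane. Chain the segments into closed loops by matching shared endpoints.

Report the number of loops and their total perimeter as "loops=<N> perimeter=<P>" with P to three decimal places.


Straddling triangles (12 of 32):
  (v10,v0,v12) [++-] → (-0.6819, -0.6819, -0.963227)–(-1.03391, -0.6819, -0.76)  len=0.4065
  (v10,v12,v11) [+-+] → (-1.03391, -0.6819, -0.76)–(-1.03391, -0.6819, -0.353545)  len=0.4065
  (v11,v12,v13) [+--] → (-1.03391, -0.6819, -0.353545)–(-1.03391, -0.6819, 0.76)  len=1.1135
  (v11,v13,v3) [+-+] → (-1.03391, -0.6819, 0.76)–(-0.6819, -0.6819, 0.963227)  len=0.4065
  (v12,v0,v14) [-+-] → (-0.6819, -0.6819, -0.963227)–(0, -0.6819, -1.12632)  len=0.7011
  (v13,v15,v3) [--+] → (0, -0.6819, 1.12632)–(-0.6819, -0.6819, 0.963227)  len=0.7011
  (v14,v0,v16) [-+-] → (0, -0.6819, -1.12632)–(0.6819, -0.6819, -0.963227)  len=0.7011
  (v15,v17,v3) [--+] → (0.6819, -0.6819, 0.963227)–(0, -0.6819, 1.12632)  len=0.7011
  (v16,v0,v1) [-++] → (0.6819, -0.6819, -0.963227)–(1.03391, -0.6819, -0.76)  len=0.4065
  (v16,v1,v17) [-+-] → (1.03391, -0.6819, -0.76)–(1.03391, -0.6819, 0.353545)  len=1.1135
  (v17,v1,v2) [-++] → (1.03391, -0.6819, 0.353545)–(1.03391, -0.6819, 0.76)  len=0.4065
  (v17,v2,v3) [-++] → (1.03391, -0.6819, 0.76)–(0.6819, -0.6819, 0.963227)  len=0.4065

Chained into 1 loop(s):
  loop 1: 12 segments, perimeter = 7.4704
Total perimeter = 7.470

loops=1 perimeter=7.470


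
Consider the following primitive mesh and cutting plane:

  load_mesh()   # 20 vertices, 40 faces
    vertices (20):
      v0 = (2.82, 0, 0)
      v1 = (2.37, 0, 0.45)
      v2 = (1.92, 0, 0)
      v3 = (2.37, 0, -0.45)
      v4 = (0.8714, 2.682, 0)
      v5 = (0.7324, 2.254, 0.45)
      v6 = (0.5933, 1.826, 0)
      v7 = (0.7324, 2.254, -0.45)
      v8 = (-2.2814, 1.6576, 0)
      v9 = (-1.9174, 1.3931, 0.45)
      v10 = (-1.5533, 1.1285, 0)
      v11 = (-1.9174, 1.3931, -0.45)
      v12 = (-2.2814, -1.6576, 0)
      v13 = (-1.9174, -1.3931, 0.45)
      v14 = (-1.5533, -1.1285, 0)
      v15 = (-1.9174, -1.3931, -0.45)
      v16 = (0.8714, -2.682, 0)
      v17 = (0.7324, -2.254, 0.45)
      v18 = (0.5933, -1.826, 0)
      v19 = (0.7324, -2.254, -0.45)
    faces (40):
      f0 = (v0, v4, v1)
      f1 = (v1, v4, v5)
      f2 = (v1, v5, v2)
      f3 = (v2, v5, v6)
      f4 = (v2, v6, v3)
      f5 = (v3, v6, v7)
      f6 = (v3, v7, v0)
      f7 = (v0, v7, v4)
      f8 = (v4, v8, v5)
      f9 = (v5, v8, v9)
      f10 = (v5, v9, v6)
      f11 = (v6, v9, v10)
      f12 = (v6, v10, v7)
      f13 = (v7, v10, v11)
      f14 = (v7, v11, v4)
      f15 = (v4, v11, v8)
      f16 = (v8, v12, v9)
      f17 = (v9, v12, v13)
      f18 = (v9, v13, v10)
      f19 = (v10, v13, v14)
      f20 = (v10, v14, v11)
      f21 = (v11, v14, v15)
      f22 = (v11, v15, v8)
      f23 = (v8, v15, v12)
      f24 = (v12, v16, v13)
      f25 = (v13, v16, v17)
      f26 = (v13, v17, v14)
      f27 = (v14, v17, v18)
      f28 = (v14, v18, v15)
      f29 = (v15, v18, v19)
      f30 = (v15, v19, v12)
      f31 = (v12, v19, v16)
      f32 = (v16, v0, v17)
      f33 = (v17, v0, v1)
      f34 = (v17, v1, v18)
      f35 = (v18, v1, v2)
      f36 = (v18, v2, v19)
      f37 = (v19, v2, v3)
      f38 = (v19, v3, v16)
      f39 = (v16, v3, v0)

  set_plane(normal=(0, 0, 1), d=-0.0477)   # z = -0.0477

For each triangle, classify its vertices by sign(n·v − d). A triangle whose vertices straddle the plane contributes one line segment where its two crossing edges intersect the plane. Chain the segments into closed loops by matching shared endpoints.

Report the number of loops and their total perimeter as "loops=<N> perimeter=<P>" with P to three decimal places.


loops=2 perimeter=27.861

Straddling triangles (20 of 40):
  (v2,v6,v3) [++-] → (0.78163, 1.63244, -0.0477)–(1.9677, 0, -0.0477)  len=2.0178
  (v3,v6,v7) [-+-] → (0.78163, 1.63244, -0.0477)–(0.608045, 1.87137, -0.0477)  len=0.2953
  (v3,v7,v0) [--+] → (2.59871, 0.238924, -0.0477)–(2.7723, 0, -0.0477)  len=0.2953
  (v0,v7,v4) [+-+] → (2.59871, 0.238924, -0.0477)–(0.856666, 2.63663, -0.0477)  len=2.9637
  (v6,v10,v7) [++-] → (-1.31102, 1.2478, -0.0477)–(0.608045, 1.87137, -0.0477)  len=2.0178
  (v7,v10,v11) [-+-] → (-1.31102, 1.2478, -0.0477)–(-1.59189, 1.15655, -0.0477)  len=0.2953
  (v7,v11,v4) [--+] → (0.575787, 2.54538, -0.0477)–(0.856666, 2.63663, -0.0477)  len=0.2953
  (v4,v11,v8) [+-+] → (0.575787, 2.54538, -0.0477)–(-2.24282, 1.62956, -0.0477)  len=2.9637
  (v10,v14,v11) [++-] → (-1.59189, -0.86121, -0.0477)–(-1.59189, 1.15655, -0.0477)  len=2.0178
  (v11,v14,v15) [-+-] → (-1.59189, -0.86121, -0.0477)–(-1.59189, -1.15655, -0.0477)  len=0.2953
  (v11,v15,v8) [--+] → (-2.24282, 1.33423, -0.0477)–(-2.24282, 1.62956, -0.0477)  len=0.2953
  (v8,v15,v12) [+-+] → (-2.24282, 1.33423, -0.0477)–(-2.24282, -1.62956, -0.0477)  len=2.9638
  (v14,v18,v15) [++-] → (0.327166, -1.78011, -0.0477)–(-1.59189, -1.15655, -0.0477)  len=2.0178
  (v15,v18,v19) [-+-] → (0.327166, -1.78011, -0.0477)–(0.608045, -1.87137, -0.0477)  len=0.2953
  (v15,v19,v12) [--+] → (-1.96194, -1.72082, -0.0477)–(-2.24282, -1.62956, -0.0477)  len=0.2953
  (v12,v19,v16) [+-+] → (-1.96194, -1.72082, -0.0477)–(0.856666, -2.63663, -0.0477)  len=2.9637
  (v18,v2,v19) [++-] → (1.79411, -0.238924, -0.0477)–(0.608045, -1.87137, -0.0477)  len=2.0178
  (v19,v2,v3) [-+-] → (1.79411, -0.238924, -0.0477)–(1.9677, 0, -0.0477)  len=0.2953
  (v19,v3,v16) [--+] → (1.03025, -2.39771, -0.0477)–(0.856666, -2.63663, -0.0477)  len=0.2953
  (v16,v3,v0) [+-+] → (1.03025, -2.39771, -0.0477)–(2.7723, 0, -0.0477)  len=2.9637

Chained into 2 loop(s):
  loop 1: 10 segments, perimeter = 11.5657
  loop 2: 10 segments, perimeter = 16.2952
Total perimeter = 27.861


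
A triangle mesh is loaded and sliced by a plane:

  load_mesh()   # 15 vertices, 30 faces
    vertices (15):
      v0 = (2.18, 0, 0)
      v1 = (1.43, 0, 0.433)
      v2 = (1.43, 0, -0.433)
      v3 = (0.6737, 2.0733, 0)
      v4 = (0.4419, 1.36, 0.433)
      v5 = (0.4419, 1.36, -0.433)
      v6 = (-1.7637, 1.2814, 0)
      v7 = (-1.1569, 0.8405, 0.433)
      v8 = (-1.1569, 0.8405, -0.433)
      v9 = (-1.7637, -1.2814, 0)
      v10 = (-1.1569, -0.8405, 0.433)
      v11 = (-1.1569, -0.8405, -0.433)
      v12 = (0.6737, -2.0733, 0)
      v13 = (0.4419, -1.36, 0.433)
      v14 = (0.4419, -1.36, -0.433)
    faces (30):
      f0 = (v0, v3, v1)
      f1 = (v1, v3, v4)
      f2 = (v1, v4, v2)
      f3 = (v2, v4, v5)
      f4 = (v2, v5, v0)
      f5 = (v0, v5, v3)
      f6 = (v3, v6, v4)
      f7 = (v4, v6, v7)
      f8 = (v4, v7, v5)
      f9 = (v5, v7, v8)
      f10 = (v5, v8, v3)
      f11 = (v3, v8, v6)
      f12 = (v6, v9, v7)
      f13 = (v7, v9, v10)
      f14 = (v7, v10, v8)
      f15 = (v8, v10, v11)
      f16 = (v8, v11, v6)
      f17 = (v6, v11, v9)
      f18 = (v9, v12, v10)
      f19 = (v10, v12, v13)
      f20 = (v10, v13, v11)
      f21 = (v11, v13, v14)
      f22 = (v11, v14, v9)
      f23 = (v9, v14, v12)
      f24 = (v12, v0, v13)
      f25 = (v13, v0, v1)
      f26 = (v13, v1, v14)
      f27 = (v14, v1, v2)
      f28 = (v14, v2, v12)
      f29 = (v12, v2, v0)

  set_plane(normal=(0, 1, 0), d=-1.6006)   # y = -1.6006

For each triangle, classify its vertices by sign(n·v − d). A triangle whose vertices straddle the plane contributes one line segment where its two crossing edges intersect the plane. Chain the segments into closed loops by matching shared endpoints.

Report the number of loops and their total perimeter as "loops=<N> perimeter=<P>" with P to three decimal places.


loops=1 perimeter=3.813

Straddling triangles (6 of 30):
  (v9,v12,v10) [+-+] → (-0.78123, -1.6006, 0)–(-0.0282181, -1.6006, 0.166028)  len=0.7711
  (v10,v12,v13) [+-+] → (-0.0282181, -1.6006, 0.166028)–(0.520087, -1.6006, 0.286947)  len=0.5615
  (v9,v14,v12) [++-] → (0.520087, -1.6006, -0.286947)–(-0.78123, -1.6006, 0)  len=1.3326
  (v12,v0,v13) [-++] → (1.01713, -1.6006, 0)–(0.520087, -1.6006, 0.286947)  len=0.5739
  (v14,v2,v12) [++-] → (0.846132, -1.6006, -0.0987214)–(0.520087, -1.6006, -0.286947)  len=0.3765
  (v12,v2,v0) [-++] → (0.846132, -1.6006, -0.0987214)–(1.01713, -1.6006, 0)  len=0.1974

Chained into 1 loop(s):
  loop 1: 6 segments, perimeter = 3.8130
Total perimeter = 3.813


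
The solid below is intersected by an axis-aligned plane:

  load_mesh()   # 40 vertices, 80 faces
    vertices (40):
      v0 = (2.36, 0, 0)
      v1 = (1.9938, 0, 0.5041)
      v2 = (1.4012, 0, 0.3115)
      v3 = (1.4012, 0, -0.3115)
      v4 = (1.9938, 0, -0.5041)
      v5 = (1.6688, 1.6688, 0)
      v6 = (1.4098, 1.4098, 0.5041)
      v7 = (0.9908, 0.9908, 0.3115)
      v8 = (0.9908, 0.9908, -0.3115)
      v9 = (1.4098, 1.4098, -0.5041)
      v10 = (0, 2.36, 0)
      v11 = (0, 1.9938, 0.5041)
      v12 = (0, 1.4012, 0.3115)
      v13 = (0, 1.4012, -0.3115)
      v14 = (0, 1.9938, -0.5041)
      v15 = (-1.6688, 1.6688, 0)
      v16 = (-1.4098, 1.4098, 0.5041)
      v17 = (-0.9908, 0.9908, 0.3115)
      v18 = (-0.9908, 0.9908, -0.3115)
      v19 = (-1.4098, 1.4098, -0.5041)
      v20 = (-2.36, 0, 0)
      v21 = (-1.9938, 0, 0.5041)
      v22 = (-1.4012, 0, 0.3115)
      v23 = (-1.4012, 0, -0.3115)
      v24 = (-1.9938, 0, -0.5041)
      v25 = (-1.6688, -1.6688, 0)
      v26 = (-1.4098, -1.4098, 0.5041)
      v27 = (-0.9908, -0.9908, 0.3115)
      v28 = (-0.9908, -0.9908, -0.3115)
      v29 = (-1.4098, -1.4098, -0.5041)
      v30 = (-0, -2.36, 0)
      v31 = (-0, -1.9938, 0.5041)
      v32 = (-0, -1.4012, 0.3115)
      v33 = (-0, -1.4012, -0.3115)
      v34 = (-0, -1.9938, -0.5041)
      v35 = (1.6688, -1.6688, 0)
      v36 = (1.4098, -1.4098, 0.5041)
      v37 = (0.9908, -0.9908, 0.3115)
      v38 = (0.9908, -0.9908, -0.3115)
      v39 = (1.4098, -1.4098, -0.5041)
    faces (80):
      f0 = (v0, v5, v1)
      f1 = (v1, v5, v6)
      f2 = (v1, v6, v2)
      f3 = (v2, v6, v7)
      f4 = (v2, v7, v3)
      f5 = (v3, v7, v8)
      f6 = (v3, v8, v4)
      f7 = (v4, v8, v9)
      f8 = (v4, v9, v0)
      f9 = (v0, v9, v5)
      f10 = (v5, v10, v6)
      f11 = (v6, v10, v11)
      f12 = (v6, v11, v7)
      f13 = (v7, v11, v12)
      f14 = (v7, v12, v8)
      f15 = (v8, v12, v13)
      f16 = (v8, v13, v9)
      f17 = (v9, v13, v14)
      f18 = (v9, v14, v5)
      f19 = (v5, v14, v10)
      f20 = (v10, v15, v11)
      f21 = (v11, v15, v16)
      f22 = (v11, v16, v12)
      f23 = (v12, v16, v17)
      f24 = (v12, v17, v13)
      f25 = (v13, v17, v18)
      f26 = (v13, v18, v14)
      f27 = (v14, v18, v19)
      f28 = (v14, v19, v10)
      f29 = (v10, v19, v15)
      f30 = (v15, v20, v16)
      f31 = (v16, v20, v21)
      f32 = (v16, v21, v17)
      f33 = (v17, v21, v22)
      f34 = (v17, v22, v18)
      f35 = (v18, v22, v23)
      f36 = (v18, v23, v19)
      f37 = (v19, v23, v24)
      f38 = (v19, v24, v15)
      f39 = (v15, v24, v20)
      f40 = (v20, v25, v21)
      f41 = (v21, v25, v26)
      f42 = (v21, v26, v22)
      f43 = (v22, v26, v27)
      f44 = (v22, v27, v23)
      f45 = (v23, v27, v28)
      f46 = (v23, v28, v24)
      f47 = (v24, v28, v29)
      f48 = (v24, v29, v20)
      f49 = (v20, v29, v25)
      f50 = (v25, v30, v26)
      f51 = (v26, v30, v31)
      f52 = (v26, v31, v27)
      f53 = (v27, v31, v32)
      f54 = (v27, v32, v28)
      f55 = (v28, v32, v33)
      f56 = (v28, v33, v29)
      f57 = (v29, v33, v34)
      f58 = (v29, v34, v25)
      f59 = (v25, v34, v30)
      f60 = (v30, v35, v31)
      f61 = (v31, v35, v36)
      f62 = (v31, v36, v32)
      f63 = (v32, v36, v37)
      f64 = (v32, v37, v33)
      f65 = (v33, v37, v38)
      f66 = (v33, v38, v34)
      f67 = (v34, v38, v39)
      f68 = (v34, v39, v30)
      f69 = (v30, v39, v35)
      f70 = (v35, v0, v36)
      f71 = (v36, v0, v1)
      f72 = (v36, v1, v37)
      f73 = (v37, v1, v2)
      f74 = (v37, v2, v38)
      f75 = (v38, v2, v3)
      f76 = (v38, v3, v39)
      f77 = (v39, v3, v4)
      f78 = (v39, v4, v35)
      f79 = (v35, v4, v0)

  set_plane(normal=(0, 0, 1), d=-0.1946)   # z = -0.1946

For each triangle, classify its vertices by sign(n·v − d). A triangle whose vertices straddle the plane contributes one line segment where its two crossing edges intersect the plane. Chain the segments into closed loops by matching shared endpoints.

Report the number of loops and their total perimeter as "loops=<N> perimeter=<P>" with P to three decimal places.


Straddling triangles (32 of 80):
  (v2,v7,v3) [++-] → (1.32419, 0.185914, -0.1946)–(1.4012, 0, -0.1946)  len=0.2012
  (v3,v7,v8) [-+-] → (1.32419, 0.185914, -0.1946)–(0.9908, 0.9908, -0.1946)  len=0.8712
  (v4,v9,v0) [--+] → (1.99319, 0.544231, -0.1946)–(2.21863, 0, -0.1946)  len=0.5891
  (v0,v9,v5) [+-+] → (1.99319, 0.544231, -0.1946)–(1.56882, 1.56882, -0.1946)  len=1.1090
  (v7,v12,v8) [++-] → (0.804886, 1.06781, -0.1946)–(0.9908, 0.9908, -0.1946)  len=0.2012
  (v8,v12,v13) [-+-] → (0.804886, 1.06781, -0.1946)–(0, 1.4012, -0.1946)  len=0.8712
  (v9,v14,v5) [--+] → (1.02459, 1.79426, -0.1946)–(1.56882, 1.56882, -0.1946)  len=0.5891
  (v5,v14,v10) [+-+] → (1.02459, 1.79426, -0.1946)–(0, 2.21863, -0.1946)  len=1.1090
  (v12,v17,v13) [++-] → (-0.185914, 1.32419, -0.1946)–(0, 1.4012, -0.1946)  len=0.2012
  (v13,v17,v18) [-+-] → (-0.185914, 1.32419, -0.1946)–(-0.9908, 0.9908, -0.1946)  len=0.8712
  (v14,v19,v10) [--+] → (-0.544231, 1.99319, -0.1946)–(0, 2.21863, -0.1946)  len=0.5891
  (v10,v19,v15) [+-+] → (-0.544231, 1.99319, -0.1946)–(-1.56882, 1.56882, -0.1946)  len=1.1090
  (v17,v22,v18) [++-] → (-1.06781, 0.804886, -0.1946)–(-0.9908, 0.9908, -0.1946)  len=0.2012
  (v18,v22,v23) [-+-] → (-1.06781, 0.804886, -0.1946)–(-1.4012, 0, -0.1946)  len=0.8712
  (v19,v24,v15) [--+] → (-1.79426, 1.02459, -0.1946)–(-1.56882, 1.56882, -0.1946)  len=0.5891
  (v15,v24,v20) [+-+] → (-1.79426, 1.02459, -0.1946)–(-2.21863, 0, -0.1946)  len=1.1090
  (v22,v27,v23) [++-] → (-1.32419, -0.185914, -0.1946)–(-1.4012, 0, -0.1946)  len=0.2012
  (v23,v27,v28) [-+-] → (-1.32419, -0.185914, -0.1946)–(-0.9908, -0.9908, -0.1946)  len=0.8712
  (v24,v29,v20) [--+] → (-1.99319, -0.544231, -0.1946)–(-2.21863, 0, -0.1946)  len=0.5891
  (v20,v29,v25) [+-+] → (-1.99319, -0.544231, -0.1946)–(-1.56882, -1.56882, -0.1946)  len=1.1090
  (v27,v32,v28) [++-] → (-0.804886, -1.06781, -0.1946)–(-0.9908, -0.9908, -0.1946)  len=0.2012
  (v28,v32,v33) [-+-] → (-0.804886, -1.06781, -0.1946)–(0, -1.4012, -0.1946)  len=0.8712
  (v29,v34,v25) [--+] → (-1.02459, -1.79426, -0.1946)–(-1.56882, -1.56882, -0.1946)  len=0.5891
  (v25,v34,v30) [+-+] → (-1.02459, -1.79426, -0.1946)–(0, -2.21863, -0.1946)  len=1.1090
  (v32,v37,v33) [++-] → (0.185914, -1.32419, -0.1946)–(0, -1.4012, -0.1946)  len=0.2012
  (v33,v37,v38) [-+-] → (0.185914, -1.32419, -0.1946)–(0.9908, -0.9908, -0.1946)  len=0.8712
  (v34,v39,v30) [--+] → (0.544231, -1.99319, -0.1946)–(0, -2.21863, -0.1946)  len=0.5891
  (v30,v39,v35) [+-+] → (0.544231, -1.99319, -0.1946)–(1.56882, -1.56882, -0.1946)  len=1.1090
  (v37,v2,v38) [++-] → (1.06781, -0.804886, -0.1946)–(0.9908, -0.9908, -0.1946)  len=0.2012
  (v38,v2,v3) [-+-] → (1.06781, -0.804886, -0.1946)–(1.4012, 0, -0.1946)  len=0.8712
  (v39,v4,v35) [--+] → (1.79426, -1.02459, -0.1946)–(1.56882, -1.56882, -0.1946)  len=0.5891
  (v35,v4,v0) [+-+] → (1.79426, -1.02459, -0.1946)–(2.21863, 0, -0.1946)  len=1.1090

Chained into 2 loop(s):
  loop 1: 16 segments, perimeter = 8.5795
  loop 2: 16 segments, perimeter = 13.5846
Total perimeter = 22.164

loops=2 perimeter=22.164


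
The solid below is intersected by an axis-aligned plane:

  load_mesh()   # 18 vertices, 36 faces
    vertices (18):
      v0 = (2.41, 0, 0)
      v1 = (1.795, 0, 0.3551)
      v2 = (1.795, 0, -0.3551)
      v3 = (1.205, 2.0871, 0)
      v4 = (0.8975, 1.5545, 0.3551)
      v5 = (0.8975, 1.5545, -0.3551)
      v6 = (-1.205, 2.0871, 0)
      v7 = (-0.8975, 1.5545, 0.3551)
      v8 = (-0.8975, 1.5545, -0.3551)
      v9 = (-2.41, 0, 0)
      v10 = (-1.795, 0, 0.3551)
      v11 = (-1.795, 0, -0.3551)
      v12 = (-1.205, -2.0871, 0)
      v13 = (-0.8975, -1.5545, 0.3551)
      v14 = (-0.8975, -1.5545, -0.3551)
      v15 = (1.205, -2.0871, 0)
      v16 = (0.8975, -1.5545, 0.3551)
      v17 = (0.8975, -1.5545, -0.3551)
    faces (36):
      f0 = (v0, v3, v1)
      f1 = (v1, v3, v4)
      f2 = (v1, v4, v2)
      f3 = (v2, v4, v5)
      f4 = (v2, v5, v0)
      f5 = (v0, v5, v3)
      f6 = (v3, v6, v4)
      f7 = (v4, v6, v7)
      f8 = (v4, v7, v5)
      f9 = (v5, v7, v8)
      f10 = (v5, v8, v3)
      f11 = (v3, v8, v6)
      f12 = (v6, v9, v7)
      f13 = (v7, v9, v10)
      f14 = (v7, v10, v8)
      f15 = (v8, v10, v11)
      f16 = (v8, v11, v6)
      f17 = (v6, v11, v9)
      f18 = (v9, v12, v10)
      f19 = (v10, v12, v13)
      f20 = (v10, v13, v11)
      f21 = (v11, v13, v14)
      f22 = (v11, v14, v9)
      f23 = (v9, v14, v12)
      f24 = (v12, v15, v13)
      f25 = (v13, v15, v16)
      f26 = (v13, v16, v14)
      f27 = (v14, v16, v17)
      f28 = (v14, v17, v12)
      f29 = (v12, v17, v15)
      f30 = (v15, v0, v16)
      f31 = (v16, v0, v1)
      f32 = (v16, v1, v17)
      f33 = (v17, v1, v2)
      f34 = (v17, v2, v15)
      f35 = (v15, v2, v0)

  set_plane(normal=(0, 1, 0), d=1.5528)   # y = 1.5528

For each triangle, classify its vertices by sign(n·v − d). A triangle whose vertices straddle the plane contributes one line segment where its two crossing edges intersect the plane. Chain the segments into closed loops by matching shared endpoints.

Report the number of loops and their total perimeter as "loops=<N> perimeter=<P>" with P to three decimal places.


loops=2 perimeter=4.261

Straddling triangles (12 of 36):
  (v0,v3,v1) [-+-] → (1.51348, 1.5528, 0)–(1.35604, 1.5528, 0.090906)  len=0.1818
  (v1,v3,v4) [-++] → (1.35604, 1.5528, 0.090906)–(0.898482, 1.5528, 0.3551)  len=0.5284
  (v1,v4,v2) [-+-] → (0.898482, 1.5528, 0.3551)–(0.898482, 1.5528, 0.354323)  len=0.0008
  (v2,v4,v5) [-++] → (0.898482, 1.5528, 0.354323)–(0.898482, 1.5528, -0.3551)  len=0.7094
  (v2,v5,v0) [-+-] → (0.898482, 1.5528, -0.3551)–(0.899154, 1.5528, -0.354712)  len=0.0008
  (v0,v5,v3) [-++] → (0.899154, 1.5528, -0.354712)–(1.51348, 1.5528, 0)  len=0.7094
  (v6,v9,v7) [+-+] → (-1.51348, 1.5528, 0)–(-0.899154, 1.5528, 0.354712)  len=0.7094
  (v7,v9,v10) [+--] → (-0.899154, 1.5528, 0.354712)–(-0.898482, 1.5528, 0.3551)  len=0.0008
  (v7,v10,v8) [+-+] → (-0.898482, 1.5528, 0.3551)–(-0.898482, 1.5528, -0.354323)  len=0.7094
  (v8,v10,v11) [+--] → (-0.898482, 1.5528, -0.354323)–(-0.898482, 1.5528, -0.3551)  len=0.0008
  (v8,v11,v6) [+-+] → (-0.898482, 1.5528, -0.3551)–(-1.35604, 1.5528, -0.090906)  len=0.5284
  (v6,v11,v9) [+--] → (-1.35604, 1.5528, -0.090906)–(-1.51348, 1.5528, 0)  len=0.1818

Chained into 2 loop(s):
  loop 1: 6 segments, perimeter = 2.1305
  loop 2: 6 segments, perimeter = 2.1305
Total perimeter = 4.261


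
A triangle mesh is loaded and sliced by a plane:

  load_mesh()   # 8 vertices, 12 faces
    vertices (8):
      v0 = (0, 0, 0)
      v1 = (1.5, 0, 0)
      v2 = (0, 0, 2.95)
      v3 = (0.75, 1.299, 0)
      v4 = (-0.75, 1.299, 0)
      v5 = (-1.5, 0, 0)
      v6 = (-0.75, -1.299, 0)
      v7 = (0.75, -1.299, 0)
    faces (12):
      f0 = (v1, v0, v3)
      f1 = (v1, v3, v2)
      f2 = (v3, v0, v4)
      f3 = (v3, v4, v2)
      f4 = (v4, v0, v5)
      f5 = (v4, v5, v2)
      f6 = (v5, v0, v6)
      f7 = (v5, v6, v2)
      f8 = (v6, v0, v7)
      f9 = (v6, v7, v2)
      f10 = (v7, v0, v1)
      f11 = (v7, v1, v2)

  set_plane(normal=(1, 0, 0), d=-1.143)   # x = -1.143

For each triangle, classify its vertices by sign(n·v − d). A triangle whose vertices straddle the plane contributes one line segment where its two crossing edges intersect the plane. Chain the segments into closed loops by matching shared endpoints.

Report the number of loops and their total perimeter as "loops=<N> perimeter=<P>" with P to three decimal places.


loops=1 perimeter=3.108

Straddling triangles (4 of 12):
  (v4,v0,v5) [++-] → (-1.143, 0, 0)–(-1.143, 0.618324, 0)  len=0.6183
  (v4,v5,v2) [+-+] → (-1.143, 0.618324, 0)–(-1.143, 0, 0.7021)  len=0.9356
  (v5,v0,v6) [-++] → (-1.143, 0, 0)–(-1.143, -0.618324, 0)  len=0.6183
  (v5,v6,v2) [-++] → (-1.143, -0.618324, 0)–(-1.143, 0, 0.7021)  len=0.9356

Chained into 1 loop(s):
  loop 1: 4 segments, perimeter = 3.1078
Total perimeter = 3.108


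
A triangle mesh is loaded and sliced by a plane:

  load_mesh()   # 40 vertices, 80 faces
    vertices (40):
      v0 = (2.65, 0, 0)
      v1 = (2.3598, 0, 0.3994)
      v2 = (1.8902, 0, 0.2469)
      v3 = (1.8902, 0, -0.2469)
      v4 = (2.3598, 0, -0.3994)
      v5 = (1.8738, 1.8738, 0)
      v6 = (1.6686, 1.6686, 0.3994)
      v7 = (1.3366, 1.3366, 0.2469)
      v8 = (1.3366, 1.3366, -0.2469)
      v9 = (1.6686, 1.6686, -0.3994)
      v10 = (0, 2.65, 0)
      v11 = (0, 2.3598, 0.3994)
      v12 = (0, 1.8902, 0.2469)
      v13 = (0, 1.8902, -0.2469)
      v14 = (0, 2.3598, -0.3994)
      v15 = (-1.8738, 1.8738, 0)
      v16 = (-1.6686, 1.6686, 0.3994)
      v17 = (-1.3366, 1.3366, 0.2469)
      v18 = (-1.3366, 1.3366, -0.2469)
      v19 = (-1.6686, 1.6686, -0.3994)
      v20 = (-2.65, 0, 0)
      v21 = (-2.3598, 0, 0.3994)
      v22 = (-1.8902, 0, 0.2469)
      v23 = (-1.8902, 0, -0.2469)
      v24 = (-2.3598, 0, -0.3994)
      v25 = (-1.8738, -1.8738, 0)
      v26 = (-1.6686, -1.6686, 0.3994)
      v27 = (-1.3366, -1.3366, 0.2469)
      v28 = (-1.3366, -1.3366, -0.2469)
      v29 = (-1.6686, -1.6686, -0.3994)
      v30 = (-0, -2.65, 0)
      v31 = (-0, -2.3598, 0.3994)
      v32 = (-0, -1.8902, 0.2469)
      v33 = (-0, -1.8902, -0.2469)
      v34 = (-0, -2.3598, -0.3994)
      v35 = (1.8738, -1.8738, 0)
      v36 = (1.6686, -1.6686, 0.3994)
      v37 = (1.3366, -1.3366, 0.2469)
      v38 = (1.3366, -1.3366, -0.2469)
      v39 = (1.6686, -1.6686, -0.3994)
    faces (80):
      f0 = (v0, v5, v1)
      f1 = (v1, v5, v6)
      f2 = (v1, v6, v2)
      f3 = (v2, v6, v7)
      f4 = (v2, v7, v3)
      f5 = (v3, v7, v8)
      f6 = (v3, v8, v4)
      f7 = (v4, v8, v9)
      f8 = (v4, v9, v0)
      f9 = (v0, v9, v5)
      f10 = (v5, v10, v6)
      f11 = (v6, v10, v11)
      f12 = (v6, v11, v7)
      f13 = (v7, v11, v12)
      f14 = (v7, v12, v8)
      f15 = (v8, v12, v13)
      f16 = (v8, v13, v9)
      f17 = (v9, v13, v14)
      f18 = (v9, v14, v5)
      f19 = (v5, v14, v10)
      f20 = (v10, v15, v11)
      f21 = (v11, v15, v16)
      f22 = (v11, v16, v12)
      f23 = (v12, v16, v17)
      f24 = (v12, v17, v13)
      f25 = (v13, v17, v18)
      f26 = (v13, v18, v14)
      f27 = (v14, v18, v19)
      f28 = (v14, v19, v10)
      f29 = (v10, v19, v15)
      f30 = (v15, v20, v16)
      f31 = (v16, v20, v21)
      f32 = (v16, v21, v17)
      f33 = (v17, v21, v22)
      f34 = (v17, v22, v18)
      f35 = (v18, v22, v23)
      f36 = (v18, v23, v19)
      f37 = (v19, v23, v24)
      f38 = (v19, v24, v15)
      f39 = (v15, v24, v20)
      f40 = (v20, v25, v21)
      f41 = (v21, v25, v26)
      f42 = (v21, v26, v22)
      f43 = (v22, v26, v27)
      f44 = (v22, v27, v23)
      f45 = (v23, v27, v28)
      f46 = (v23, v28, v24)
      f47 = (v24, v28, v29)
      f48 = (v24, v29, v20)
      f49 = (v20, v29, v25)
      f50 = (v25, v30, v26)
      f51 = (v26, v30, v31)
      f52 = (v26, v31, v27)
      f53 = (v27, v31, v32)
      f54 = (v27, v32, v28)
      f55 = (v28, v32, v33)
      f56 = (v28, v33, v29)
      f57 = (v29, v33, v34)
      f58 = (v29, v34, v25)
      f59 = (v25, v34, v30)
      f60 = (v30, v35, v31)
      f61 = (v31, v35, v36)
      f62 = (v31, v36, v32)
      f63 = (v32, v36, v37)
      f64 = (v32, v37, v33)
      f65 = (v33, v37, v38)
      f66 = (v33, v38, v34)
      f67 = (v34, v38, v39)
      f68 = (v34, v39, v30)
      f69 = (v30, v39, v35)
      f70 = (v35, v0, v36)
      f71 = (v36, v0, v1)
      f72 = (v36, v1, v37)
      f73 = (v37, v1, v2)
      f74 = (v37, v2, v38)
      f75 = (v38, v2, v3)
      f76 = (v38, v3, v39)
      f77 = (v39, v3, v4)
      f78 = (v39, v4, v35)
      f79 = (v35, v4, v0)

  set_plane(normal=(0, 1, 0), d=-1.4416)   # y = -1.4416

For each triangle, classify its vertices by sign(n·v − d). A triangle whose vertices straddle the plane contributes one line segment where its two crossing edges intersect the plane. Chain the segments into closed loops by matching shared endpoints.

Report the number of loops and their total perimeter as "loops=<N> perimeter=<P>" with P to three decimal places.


Straddling triangles (24 of 80):
  (v20,v25,v21) [+-+] → (-2.05283, -1.4416, 0)–(-1.9859, -1.4416, 0.0921233)  len=0.1139
  (v21,v25,v26) [+--] → (-1.9859, -1.4416, 0.0921233)–(-1.76263, -1.4416, 0.3994)  len=0.3798
  (v21,v26,v22) [+-+] → (-1.76263, -1.4416, 0.3994)–(-1.69875, -1.4416, 0.378654)  len=0.0672
  (v22,v26,v27) [+-+] → (-1.69875, -1.4416, 0.378654)–(-1.4416, -1.4416, 0.29513)  len=0.2704
  (v24,v28,v29) [++-] → (-1.4416, -1.4416, -0.29513)–(-1.76263, -1.4416, -0.3994)  len=0.3375
  (v24,v29,v20) [+-+] → (-1.76263, -1.4416, -0.3994)–(-1.80211, -1.4416, -0.345065)  len=0.0672
  (v20,v29,v25) [+--] → (-1.80211, -1.4416, -0.345065)–(-2.05283, -1.4416, 0)  len=0.4265
  (v26,v31,v27) [--+] → (-1.19944, -1.4416, 0.262549)–(-1.4416, -1.4416, 0.29513)  len=0.2443
  (v27,v31,v32) [+--] → (-1.19944, -1.4416, 0.262549)–(-1.08309, -1.4416, 0.2469)  len=0.1174
  (v27,v32,v28) [+-+] → (-1.08309, -1.4416, 0.2469)–(-1.08309, -1.4416, -0.153242)  len=0.4001
  (v28,v32,v33) [+--] → (-1.08309, -1.4416, -0.153242)–(-1.08309, -1.4416, -0.2469)  len=0.0937
  (v28,v33,v29) [+--] → (-1.08309, -1.4416, -0.2469)–(-1.4416, -1.4416, -0.29513)  len=0.3617
  (v32,v36,v37) [--+] → (1.4416, -1.4416, 0.29513)–(1.08309, -1.4416, 0.2469)  len=0.3617
  (v32,v37,v33) [-+-] → (1.08309, -1.4416, 0.2469)–(1.08309, -1.4416, 0.153242)  len=0.0937
  (v33,v37,v38) [-++] → (1.08309, -1.4416, 0.153242)–(1.08309, -1.4416, -0.2469)  len=0.4001
  (v33,v38,v34) [-+-] → (1.08309, -1.4416, -0.2469)–(1.19944, -1.4416, -0.262549)  len=0.1174
  (v34,v38,v39) [-+-] → (1.19944, -1.4416, -0.262549)–(1.4416, -1.4416, -0.29513)  len=0.2443
  (v35,v0,v36) [-+-] → (2.05283, -1.4416, 0)–(1.80211, -1.4416, 0.345065)  len=0.4265
  (v36,v0,v1) [-++] → (1.80211, -1.4416, 0.345065)–(1.76263, -1.4416, 0.3994)  len=0.0672
  (v36,v1,v37) [-++] → (1.76263, -1.4416, 0.3994)–(1.4416, -1.4416, 0.29513)  len=0.3375
  (v38,v3,v39) [++-] → (1.69875, -1.4416, -0.378654)–(1.4416, -1.4416, -0.29513)  len=0.2704
  (v39,v3,v4) [-++] → (1.69875, -1.4416, -0.378654)–(1.76263, -1.4416, -0.3994)  len=0.0672
  (v39,v4,v35) [-+-] → (1.76263, -1.4416, -0.3994)–(1.9859, -1.4416, -0.0921233)  len=0.3798
  (v35,v4,v0) [-++] → (1.9859, -1.4416, -0.0921233)–(2.05283, -1.4416, 0)  len=0.1139

Chained into 2 loop(s):
  loop 1: 12 segments, perimeter = 2.8798
  loop 2: 12 segments, perimeter = 2.8798
Total perimeter = 5.760

loops=2 perimeter=5.760


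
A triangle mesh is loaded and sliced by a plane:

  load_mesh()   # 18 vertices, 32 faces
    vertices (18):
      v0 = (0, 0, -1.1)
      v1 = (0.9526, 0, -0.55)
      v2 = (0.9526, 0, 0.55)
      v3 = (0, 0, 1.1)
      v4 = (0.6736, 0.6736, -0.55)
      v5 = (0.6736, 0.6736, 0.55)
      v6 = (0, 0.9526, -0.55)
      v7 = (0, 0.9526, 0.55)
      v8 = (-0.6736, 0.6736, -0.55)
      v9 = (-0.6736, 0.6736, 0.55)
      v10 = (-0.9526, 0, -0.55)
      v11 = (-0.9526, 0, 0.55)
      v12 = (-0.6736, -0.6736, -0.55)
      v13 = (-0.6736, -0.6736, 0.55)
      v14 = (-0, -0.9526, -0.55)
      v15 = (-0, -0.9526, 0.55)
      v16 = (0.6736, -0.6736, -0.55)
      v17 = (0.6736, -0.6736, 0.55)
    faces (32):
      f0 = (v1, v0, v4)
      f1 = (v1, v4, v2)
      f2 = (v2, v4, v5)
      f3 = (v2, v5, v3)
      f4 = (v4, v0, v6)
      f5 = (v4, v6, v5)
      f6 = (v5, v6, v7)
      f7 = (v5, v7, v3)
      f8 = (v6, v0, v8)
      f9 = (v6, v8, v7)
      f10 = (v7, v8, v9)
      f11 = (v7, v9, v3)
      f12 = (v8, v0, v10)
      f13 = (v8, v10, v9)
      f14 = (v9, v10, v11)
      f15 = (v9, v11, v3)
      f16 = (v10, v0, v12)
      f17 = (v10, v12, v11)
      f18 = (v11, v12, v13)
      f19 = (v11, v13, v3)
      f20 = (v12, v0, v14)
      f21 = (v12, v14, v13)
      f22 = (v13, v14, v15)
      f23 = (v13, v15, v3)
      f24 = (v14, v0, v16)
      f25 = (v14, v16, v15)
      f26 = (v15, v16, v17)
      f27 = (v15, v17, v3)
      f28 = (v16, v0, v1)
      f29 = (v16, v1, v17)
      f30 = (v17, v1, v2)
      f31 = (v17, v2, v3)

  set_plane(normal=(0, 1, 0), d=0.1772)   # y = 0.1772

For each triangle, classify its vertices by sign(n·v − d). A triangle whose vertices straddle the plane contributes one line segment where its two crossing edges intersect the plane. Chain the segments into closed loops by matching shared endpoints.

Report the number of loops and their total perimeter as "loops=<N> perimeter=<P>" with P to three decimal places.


Straddling triangles (12 of 32):
  (v1,v0,v4) [--+] → (0.1772, 0.1772, -0.955315)–(0.879205, 0.1772, -0.55)  len=0.8106
  (v1,v4,v2) [-+-] → (0.879205, 0.1772, -0.55)–(0.879205, 0.1772, 0.260629)  len=0.8106
  (v2,v4,v5) [-++] → (0.879205, 0.1772, 0.260629)–(0.879205, 0.1772, 0.55)  len=0.2894
  (v2,v5,v3) [-+-] → (0.879205, 0.1772, 0.55)–(0.1772, 0.1772, 0.955315)  len=0.8106
  (v4,v0,v6) [+-+] → (0.1772, 0.1772, -0.955315)–(0, 0.1772, -0.997691)  len=0.1822
  (v5,v7,v3) [++-] → (0, 0.1772, 0.997691)–(0.1772, 0.1772, 0.955315)  len=0.1822
  (v6,v0,v8) [+-+] → (0, 0.1772, -0.997691)–(-0.1772, 0.1772, -0.955315)  len=0.1822
  (v7,v9,v3) [++-] → (-0.1772, 0.1772, 0.955315)–(0, 0.1772, 0.997691)  len=0.1822
  (v8,v0,v10) [+--] → (-0.1772, 0.1772, -0.955315)–(-0.879205, 0.1772, -0.55)  len=0.8106
  (v8,v10,v9) [+-+] → (-0.879205, 0.1772, -0.55)–(-0.879205, 0.1772, -0.260629)  len=0.2894
  (v9,v10,v11) [+--] → (-0.879205, 0.1772, -0.260629)–(-0.879205, 0.1772, 0.55)  len=0.8106
  (v9,v11,v3) [+--] → (-0.879205, 0.1772, 0.55)–(-0.1772, 0.1772, 0.955315)  len=0.8106

Chained into 1 loop(s):
  loop 1: 12 segments, perimeter = 6.1712
Total perimeter = 6.171

loops=1 perimeter=6.171
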